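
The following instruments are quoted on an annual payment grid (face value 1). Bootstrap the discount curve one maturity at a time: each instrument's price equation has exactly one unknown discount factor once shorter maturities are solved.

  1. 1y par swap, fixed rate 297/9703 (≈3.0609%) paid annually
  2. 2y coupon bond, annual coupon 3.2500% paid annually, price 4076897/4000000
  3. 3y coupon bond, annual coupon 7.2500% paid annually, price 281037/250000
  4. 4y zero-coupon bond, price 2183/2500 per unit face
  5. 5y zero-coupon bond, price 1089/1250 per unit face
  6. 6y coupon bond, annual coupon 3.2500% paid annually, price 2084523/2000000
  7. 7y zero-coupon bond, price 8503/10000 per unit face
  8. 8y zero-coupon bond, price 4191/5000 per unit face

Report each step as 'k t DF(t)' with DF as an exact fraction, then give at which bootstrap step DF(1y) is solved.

step 1 [1y] swap r/1=297/9703: DF=(1 − 297/9703·(0))/(1+297/9703) = 9703/10000 ≈ 0.970300
step 2 [2y] bond c/1=13/400: DF=(4076897/4000000 − 13/400·(0.970300))/(1+13/400) = 4783/5000 ≈ 0.956600
step 3 [3y] bond c/1=29/400: DF=(281037/250000 − 29/400·(0.970300+0.956600))/(1+29/400) = 9179/10000 ≈ 0.917900
step 4 [4y] zero: DF = P = 2183/2500 ≈ 0.873200
step 5 [5y] zero: DF = P = 1089/1250 ≈ 0.871200
step 6 [6y] bond c/1=13/400: DF=(2084523/2000000 − 13/400·(0.970300+0.956600+0.917900+0.873200+0.871200))/(1+13/400) = 173/200 ≈ 0.865000
step 7 [7y] zero: DF = P = 8503/10000 ≈ 0.850300
step 8 [8y] zero: DF = P = 4191/5000 ≈ 0.838200

1 1 9703/10000
2 2 4783/5000
3 3 9179/10000
4 4 2183/2500
5 5 1089/1250
6 6 173/200
7 7 8503/10000
8 8 4191/5000
DF(1y) is solved at step 1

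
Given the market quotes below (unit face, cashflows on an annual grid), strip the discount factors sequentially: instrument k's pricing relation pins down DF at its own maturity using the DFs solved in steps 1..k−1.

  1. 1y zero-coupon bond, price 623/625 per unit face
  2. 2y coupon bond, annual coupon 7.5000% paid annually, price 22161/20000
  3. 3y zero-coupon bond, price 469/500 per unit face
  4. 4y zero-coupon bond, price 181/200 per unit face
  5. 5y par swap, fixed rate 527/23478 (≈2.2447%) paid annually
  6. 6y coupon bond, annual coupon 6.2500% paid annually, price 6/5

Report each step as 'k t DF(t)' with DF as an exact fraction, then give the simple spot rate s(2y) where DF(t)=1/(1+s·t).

step 1 [1y] zero: DF = P = 623/625 ≈ 0.996800
step 2 [2y] bond c/1=3/40: DF=(22161/20000 − 3/40·(0.996800))/(1+3/40) = 2403/2500 ≈ 0.961200
step 3 [3y] zero: DF = P = 469/500 ≈ 0.938000
step 4 [4y] zero: DF = P = 181/200 ≈ 0.905000
step 5 [5y] swap r/1=527/23478: DF=(1 − 527/23478·(0.996800+0.961200+0.938000+0.905000))/(1+527/23478) = 4473/5000 ≈ 0.894600
step 6 [6y] bond c/1=1/16: DF=(6/5 − 1/16·(0.996800+0.961200+0.938000+0.905000+0.894600))/(1+1/16) = 2133/2500 ≈ 0.853200

1 1 623/625
2 2 2403/2500
3 3 469/500
4 4 181/200
5 5 4473/5000
6 6 2133/2500
s(2y) = (1/(2403/2500) − 1)/(2) = 97/4806 ≈ 2.0183%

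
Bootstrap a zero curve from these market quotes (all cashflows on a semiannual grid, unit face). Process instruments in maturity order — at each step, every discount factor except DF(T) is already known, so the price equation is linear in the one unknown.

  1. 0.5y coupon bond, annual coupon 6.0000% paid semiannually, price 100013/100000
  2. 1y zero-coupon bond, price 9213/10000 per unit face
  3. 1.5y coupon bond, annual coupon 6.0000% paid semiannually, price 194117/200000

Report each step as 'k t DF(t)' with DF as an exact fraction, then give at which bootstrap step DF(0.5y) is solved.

step 1 [0.5y] bond c/2=3/100: DF=(100013/100000 − 3/100·(0))/(1+3/100) = 971/1000 ≈ 0.971000
step 2 [1y] zero: DF = P = 9213/10000 ≈ 0.921300
step 3 [1.5y] bond c/2=3/100: DF=(194117/200000 − 3/100·(0.971000+0.921300))/(1+3/100) = 1109/1250 ≈ 0.887200

1 1/2 971/1000
2 1 9213/10000
3 3/2 1109/1250
DF(0.5y) is solved at step 1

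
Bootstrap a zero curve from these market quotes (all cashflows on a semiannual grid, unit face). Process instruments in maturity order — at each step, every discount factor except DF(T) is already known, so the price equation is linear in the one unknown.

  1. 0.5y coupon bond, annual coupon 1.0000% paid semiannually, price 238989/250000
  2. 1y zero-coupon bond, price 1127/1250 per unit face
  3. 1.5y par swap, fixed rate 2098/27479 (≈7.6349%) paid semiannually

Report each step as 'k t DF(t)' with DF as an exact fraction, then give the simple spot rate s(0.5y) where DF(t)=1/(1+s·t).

1 1/2 1189/1250
2 1 1127/1250
3 3/2 8951/10000
s(0.5y) = (1/(1189/1250) − 1)/(1/2) = 122/1189 ≈ 10.2607%

step 1 [0.5y] bond c/2=1/200: DF=(238989/250000 − 1/200·(0))/(1+1/200) = 1189/1250 ≈ 0.951200
step 2 [1y] zero: DF = P = 1127/1250 ≈ 0.901600
step 3 [1.5y] swap r/2=1049/27479: DF=(1 − 1049/27479·(0.951200+0.901600))/(1+1049/27479) = 8951/10000 ≈ 0.895100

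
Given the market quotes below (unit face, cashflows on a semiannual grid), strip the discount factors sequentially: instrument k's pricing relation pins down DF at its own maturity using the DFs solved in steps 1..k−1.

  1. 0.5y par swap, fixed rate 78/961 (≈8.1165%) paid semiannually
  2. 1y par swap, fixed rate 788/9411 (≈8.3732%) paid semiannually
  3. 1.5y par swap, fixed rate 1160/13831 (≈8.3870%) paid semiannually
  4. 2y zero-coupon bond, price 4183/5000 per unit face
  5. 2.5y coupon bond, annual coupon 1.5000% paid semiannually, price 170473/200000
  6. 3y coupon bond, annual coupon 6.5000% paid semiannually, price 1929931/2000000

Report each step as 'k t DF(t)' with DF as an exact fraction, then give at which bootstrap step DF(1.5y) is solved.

1 1/2 961/1000
2 1 2303/2500
3 3/2 221/250
4 2 4183/5000
5 5/2 512/625
6 3 3977/5000
DF(1.5y) is solved at step 3

step 1 [0.5y] swap r/2=39/961: DF=(1 − 39/961·(0))/(1+39/961) = 961/1000 ≈ 0.961000
step 2 [1y] swap r/2=394/9411: DF=(1 − 394/9411·(0.961000))/(1+394/9411) = 2303/2500 ≈ 0.921200
step 3 [1.5y] swap r/2=580/13831: DF=(1 − 580/13831·(0.961000+0.921200))/(1+580/13831) = 221/250 ≈ 0.884000
step 4 [2y] zero: DF = P = 4183/5000 ≈ 0.836600
step 5 [2.5y] bond c/2=3/400: DF=(170473/200000 − 3/400·(0.961000+0.921200+0.884000+0.836600))/(1+3/400) = 512/625 ≈ 0.819200
step 6 [3y] bond c/2=13/400: DF=(1929931/2000000 − 13/400·(0.961000+0.921200+0.884000+0.836600+0.819200))/(1+13/400) = 3977/5000 ≈ 0.795400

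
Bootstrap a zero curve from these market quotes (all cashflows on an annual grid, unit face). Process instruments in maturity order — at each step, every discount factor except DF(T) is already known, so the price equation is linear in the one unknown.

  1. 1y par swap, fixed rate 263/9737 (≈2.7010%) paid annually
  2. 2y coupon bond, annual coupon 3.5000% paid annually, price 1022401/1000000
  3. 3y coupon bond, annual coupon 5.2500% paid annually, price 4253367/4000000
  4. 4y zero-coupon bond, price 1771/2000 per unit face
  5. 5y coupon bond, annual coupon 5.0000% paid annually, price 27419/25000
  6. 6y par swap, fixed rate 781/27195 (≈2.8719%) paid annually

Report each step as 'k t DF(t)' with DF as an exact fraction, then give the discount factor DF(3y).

step 1 [1y] swap r/1=263/9737: DF=(1 − 263/9737·(0))/(1+263/9737) = 9737/10000 ≈ 0.973700
step 2 [2y] bond c/1=7/200: DF=(1022401/1000000 − 7/200·(0.973700))/(1+7/200) = 9549/10000 ≈ 0.954900
step 3 [3y] bond c/1=21/400: DF=(4253367/4000000 − 21/400·(0.973700+0.954900))/(1+21/400) = 9141/10000 ≈ 0.914100
step 4 [4y] zero: DF = P = 1771/2000 ≈ 0.885500
step 5 [5y] bond c/1=1/20: DF=(27419/25000 − 1/20·(0.973700+0.954900+0.914100+0.885500))/(1+1/20) = 867/1000 ≈ 0.867000
step 6 [6y] swap r/1=781/27195: DF=(1 − 781/27195·(0.973700+0.954900+0.914100+0.885500+0.867000))/(1+781/27195) = 4219/5000 ≈ 0.843800

1 1 9737/10000
2 2 9549/10000
3 3 9141/10000
4 4 1771/2000
5 5 867/1000
6 6 4219/5000
DF(3y) = 9141/10000 ≈ 0.914100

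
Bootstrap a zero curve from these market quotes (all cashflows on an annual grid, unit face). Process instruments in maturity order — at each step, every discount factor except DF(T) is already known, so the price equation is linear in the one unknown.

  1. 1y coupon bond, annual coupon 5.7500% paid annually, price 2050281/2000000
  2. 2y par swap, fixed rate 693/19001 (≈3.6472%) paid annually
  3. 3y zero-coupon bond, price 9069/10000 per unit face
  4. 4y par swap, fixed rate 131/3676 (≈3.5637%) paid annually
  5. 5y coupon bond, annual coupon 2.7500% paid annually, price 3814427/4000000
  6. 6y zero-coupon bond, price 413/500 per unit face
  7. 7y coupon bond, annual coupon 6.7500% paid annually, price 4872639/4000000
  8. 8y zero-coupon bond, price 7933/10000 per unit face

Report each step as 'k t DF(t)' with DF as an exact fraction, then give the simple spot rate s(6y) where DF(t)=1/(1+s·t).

1 1 4847/5000
2 2 9307/10000
3 3 9069/10000
4 4 869/1000
5 5 8297/10000
6 6 413/500
7 7 201/250
8 8 7933/10000
s(6y) = (1/(413/500) − 1)/(6) = 29/826 ≈ 3.5109%

step 1 [1y] bond c/1=23/400: DF=(2050281/2000000 − 23/400·(0))/(1+23/400) = 4847/5000 ≈ 0.969400
step 2 [2y] swap r/1=693/19001: DF=(1 − 693/19001·(0.969400))/(1+693/19001) = 9307/10000 ≈ 0.930700
step 3 [3y] zero: DF = P = 9069/10000 ≈ 0.906900
step 4 [4y] swap r/1=131/3676: DF=(1 − 131/3676·(0.969400+0.930700+0.906900))/(1+131/3676) = 869/1000 ≈ 0.869000
step 5 [5y] bond c/1=11/400: DF=(3814427/4000000 − 11/400·(0.969400+0.930700+0.906900+0.869000))/(1+11/400) = 8297/10000 ≈ 0.829700
step 6 [6y] zero: DF = P = 413/500 ≈ 0.826000
step 7 [7y] bond c/1=27/400: DF=(4872639/4000000 − 27/400·(0.969400+0.930700+0.906900+0.869000+0.829700+0.826000))/(1+27/400) = 201/250 ≈ 0.804000
step 8 [8y] zero: DF = P = 7933/10000 ≈ 0.793300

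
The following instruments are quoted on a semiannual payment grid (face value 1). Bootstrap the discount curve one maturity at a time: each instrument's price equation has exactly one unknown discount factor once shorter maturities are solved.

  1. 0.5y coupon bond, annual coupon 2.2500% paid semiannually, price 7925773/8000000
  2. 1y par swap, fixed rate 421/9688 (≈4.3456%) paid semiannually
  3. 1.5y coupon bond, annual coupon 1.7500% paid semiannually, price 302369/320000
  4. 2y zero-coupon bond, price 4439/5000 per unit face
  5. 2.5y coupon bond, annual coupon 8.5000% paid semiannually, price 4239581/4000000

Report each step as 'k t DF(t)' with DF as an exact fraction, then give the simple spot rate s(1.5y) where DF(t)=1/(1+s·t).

1 1/2 9797/10000
2 1 9579/10000
3 3/2 9199/10000
4 2 4439/5000
5 5/2 108/125
s(1.5y) = (1/(9199/10000) − 1)/(3/2) = 534/9199 ≈ 5.8050%

step 1 [0.5y] bond c/2=9/800: DF=(7925773/8000000 − 9/800·(0))/(1+9/800) = 9797/10000 ≈ 0.979700
step 2 [1y] swap r/2=421/19376: DF=(1 − 421/19376·(0.979700))/(1+421/19376) = 9579/10000 ≈ 0.957900
step 3 [1.5y] bond c/2=7/800: DF=(302369/320000 − 7/800·(0.979700+0.957900))/(1+7/800) = 9199/10000 ≈ 0.919900
step 4 [2y] zero: DF = P = 4439/5000 ≈ 0.887800
step 5 [2.5y] bond c/2=17/400: DF=(4239581/4000000 − 17/400·(0.979700+0.957900+0.919900+0.887800))/(1+17/400) = 108/125 ≈ 0.864000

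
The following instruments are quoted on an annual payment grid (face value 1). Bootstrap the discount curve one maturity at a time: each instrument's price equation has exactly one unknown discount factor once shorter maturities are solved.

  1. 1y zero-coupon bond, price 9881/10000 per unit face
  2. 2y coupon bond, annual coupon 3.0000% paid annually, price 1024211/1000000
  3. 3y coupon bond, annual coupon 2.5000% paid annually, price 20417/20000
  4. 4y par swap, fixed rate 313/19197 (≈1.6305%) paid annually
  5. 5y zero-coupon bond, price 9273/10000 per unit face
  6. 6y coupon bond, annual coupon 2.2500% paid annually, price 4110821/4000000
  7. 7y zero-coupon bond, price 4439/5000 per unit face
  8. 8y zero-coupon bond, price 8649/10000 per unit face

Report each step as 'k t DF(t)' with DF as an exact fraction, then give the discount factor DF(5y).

step 1 [1y] zero: DF = P = 9881/10000 ≈ 0.988100
step 2 [2y] bond c/1=3/100: DF=(1024211/1000000 − 3/100·(0.988100))/(1+3/100) = 1207/1250 ≈ 0.965600
step 3 [3y] bond c/1=1/40: DF=(20417/20000 − 1/40·(0.988100+0.965600))/(1+1/40) = 9483/10000 ≈ 0.948300
step 4 [4y] swap r/1=313/19197: DF=(1 − 313/19197·(0.988100+0.965600+0.948300))/(1+313/19197) = 4687/5000 ≈ 0.937400
step 5 [5y] zero: DF = P = 9273/10000 ≈ 0.927300
step 6 [6y] bond c/1=9/400: DF=(4110821/4000000 − 9/400·(0.988100+0.965600+0.948300+0.937400+0.927300))/(1+9/400) = 4501/5000 ≈ 0.900200
step 7 [7y] zero: DF = P = 4439/5000 ≈ 0.887800
step 8 [8y] zero: DF = P = 8649/10000 ≈ 0.864900

1 1 9881/10000
2 2 1207/1250
3 3 9483/10000
4 4 4687/5000
5 5 9273/10000
6 6 4501/5000
7 7 4439/5000
8 8 8649/10000
DF(5y) = 9273/10000 ≈ 0.927300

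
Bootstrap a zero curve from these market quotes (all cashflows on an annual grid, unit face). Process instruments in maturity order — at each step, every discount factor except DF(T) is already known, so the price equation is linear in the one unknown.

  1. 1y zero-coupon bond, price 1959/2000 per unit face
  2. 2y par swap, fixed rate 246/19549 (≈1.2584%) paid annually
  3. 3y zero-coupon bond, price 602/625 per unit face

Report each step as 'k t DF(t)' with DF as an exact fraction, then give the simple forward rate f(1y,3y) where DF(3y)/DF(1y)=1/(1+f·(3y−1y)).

1 1 1959/2000
2 2 4877/5000
3 3 602/625
f(1y,3y) = ((1959/2000)/(602/625) − 1)/(2) = 163/19264 ≈ 0.8461%

step 1 [1y] zero: DF = P = 1959/2000 ≈ 0.979500
step 2 [2y] swap r/1=246/19549: DF=(1 − 246/19549·(0.979500))/(1+246/19549) = 4877/5000 ≈ 0.975400
step 3 [3y] zero: DF = P = 602/625 ≈ 0.963200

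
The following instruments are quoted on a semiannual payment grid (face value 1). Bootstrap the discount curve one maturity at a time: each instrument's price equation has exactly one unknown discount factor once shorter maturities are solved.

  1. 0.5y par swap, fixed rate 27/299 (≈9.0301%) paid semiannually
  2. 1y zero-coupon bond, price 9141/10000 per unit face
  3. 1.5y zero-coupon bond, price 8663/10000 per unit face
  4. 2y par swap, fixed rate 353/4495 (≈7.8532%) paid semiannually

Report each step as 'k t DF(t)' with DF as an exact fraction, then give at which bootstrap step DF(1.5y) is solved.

1 1/2 598/625
2 1 9141/10000
3 3/2 8663/10000
4 2 2147/2500
DF(1.5y) is solved at step 3

step 1 [0.5y] swap r/2=27/598: DF=(1 − 27/598·(0))/(1+27/598) = 598/625 ≈ 0.956800
step 2 [1y] zero: DF = P = 9141/10000 ≈ 0.914100
step 3 [1.5y] zero: DF = P = 8663/10000 ≈ 0.866300
step 4 [2y] swap r/2=353/8990: DF=(1 − 353/8990·(0.956800+0.914100+0.866300))/(1+353/8990) = 2147/2500 ≈ 0.858800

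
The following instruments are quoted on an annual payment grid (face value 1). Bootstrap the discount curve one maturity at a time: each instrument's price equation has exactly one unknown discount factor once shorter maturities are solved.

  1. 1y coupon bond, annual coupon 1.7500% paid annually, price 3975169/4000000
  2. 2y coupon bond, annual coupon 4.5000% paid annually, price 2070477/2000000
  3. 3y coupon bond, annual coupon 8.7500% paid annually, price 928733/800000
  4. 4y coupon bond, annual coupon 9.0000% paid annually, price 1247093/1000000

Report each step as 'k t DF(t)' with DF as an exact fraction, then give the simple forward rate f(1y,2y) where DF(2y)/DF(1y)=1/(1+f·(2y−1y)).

step 1 [1y] bond c/1=7/400: DF=(3975169/4000000 − 7/400·(0))/(1+7/400) = 9767/10000 ≈ 0.976700
step 2 [2y] bond c/1=9/200: DF=(2070477/2000000 − 9/200·(0.976700))/(1+9/200) = 4743/5000 ≈ 0.948600
step 3 [3y] bond c/1=7/80: DF=(928733/800000 − 7/80·(0.976700+0.948600))/(1+7/80) = 4563/5000 ≈ 0.912600
step 4 [4y] bond c/1=9/100: DF=(1247093/1000000 − 9/100·(0.976700+0.948600+0.912600))/(1+9/100) = 4549/5000 ≈ 0.909800

1 1 9767/10000
2 2 4743/5000
3 3 4563/5000
4 4 4549/5000
f(1y,2y) = ((9767/10000)/(4743/5000) − 1)/(1) = 281/9486 ≈ 2.9623%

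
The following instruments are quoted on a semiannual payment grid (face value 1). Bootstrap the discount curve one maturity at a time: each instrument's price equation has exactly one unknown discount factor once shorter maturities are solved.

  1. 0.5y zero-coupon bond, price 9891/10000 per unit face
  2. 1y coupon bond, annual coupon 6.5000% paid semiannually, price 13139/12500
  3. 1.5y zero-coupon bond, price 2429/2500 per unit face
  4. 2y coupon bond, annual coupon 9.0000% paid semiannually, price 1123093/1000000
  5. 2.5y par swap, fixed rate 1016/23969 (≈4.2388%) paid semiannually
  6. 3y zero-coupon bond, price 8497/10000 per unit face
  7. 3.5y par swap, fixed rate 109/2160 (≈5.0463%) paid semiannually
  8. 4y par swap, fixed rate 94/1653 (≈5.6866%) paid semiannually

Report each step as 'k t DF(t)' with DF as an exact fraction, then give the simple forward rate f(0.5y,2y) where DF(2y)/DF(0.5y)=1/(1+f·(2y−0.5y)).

step 1 [0.5y] zero: DF = P = 9891/10000 ≈ 0.989100
step 2 [1y] bond c/2=13/400: DF=(13139/12500 − 13/400·(0.989100))/(1+13/400) = 9869/10000 ≈ 0.986900
step 3 [1.5y] zero: DF = P = 2429/2500 ≈ 0.971600
step 4 [2y] bond c/2=9/200: DF=(1123093/1000000 − 9/200·(0.989100+0.986900+0.971600))/(1+9/200) = 4739/5000 ≈ 0.947800
step 5 [2.5y] swap r/2=508/23969: DF=(1 − 508/23969·(0.989100+0.986900+0.971600+0.947800))/(1+508/23969) = 1123/1250 ≈ 0.898400
step 6 [3y] zero: DF = P = 8497/10000 ≈ 0.849700
step 7 [3.5y] swap r/2=109/4320: DF=(1 − 109/4320·(0.989100+0.986900+0.971600+0.947800+0.898400+0.849700))/(1+109/4320) = 1673/2000 ≈ 0.836500
step 8 [4y] swap r/2=47/1653: DF=(1 − 47/1653·(0.989100+0.986900+0.971600+0.947800+0.898400+0.849700+0.836500))/(1+47/1653) = 1983/2500 ≈ 0.793200

1 1/2 9891/10000
2 1 9869/10000
3 3/2 2429/2500
4 2 4739/5000
5 5/2 1123/1250
6 3 8497/10000
7 7/2 1673/2000
8 4 1983/2500
f(0.5y,2y) = ((9891/10000)/(4739/5000) − 1)/(3/2) = 59/2031 ≈ 2.9050%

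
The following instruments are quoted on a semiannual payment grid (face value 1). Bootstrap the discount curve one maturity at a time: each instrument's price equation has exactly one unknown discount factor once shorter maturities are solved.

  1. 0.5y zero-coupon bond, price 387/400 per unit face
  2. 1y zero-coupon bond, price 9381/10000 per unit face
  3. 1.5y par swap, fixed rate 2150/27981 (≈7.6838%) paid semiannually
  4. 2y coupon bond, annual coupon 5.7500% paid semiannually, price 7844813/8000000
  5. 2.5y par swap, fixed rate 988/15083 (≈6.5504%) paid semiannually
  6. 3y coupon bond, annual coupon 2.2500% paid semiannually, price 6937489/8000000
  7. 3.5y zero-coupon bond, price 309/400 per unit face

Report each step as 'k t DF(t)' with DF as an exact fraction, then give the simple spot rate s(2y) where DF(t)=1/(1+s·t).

1 1/2 387/400
2 1 9381/10000
3 3/2 357/400
4 2 7/8
5 5/2 4259/5000
6 3 1009/1250
7 7/2 309/400
s(2y) = (1/(7/8) − 1)/(2) = 1/14 ≈ 7.1429%

step 1 [0.5y] zero: DF = P = 387/400 ≈ 0.967500
step 2 [1y] zero: DF = P = 9381/10000 ≈ 0.938100
step 3 [1.5y] swap r/2=1075/27981: DF=(1 − 1075/27981·(0.967500+0.938100))/(1+1075/27981) = 357/400 ≈ 0.892500
step 4 [2y] bond c/2=23/800: DF=(7844813/8000000 − 23/800·(0.967500+0.938100+0.892500))/(1+23/800) = 7/8 ≈ 0.875000
step 5 [2.5y] swap r/2=494/15083: DF=(1 − 494/15083·(0.967500+0.938100+0.892500+0.875000))/(1+494/15083) = 4259/5000 ≈ 0.851800
step 6 [3y] bond c/2=9/800: DF=(6937489/8000000 − 9/800·(0.967500+0.938100+0.892500+0.875000+0.851800))/(1+9/800) = 1009/1250 ≈ 0.807200
step 7 [3.5y] zero: DF = P = 309/400 ≈ 0.772500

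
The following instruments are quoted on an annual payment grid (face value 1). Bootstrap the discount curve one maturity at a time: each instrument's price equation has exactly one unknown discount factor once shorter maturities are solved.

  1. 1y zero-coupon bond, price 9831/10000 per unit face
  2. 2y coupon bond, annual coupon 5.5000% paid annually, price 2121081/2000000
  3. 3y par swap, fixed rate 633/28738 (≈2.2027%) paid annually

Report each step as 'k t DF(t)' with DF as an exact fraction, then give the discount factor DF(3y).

1 1 9831/10000
2 2 477/500
3 3 9367/10000
DF(3y) = 9367/10000 ≈ 0.936700

step 1 [1y] zero: DF = P = 9831/10000 ≈ 0.983100
step 2 [2y] bond c/1=11/200: DF=(2121081/2000000 − 11/200·(0.983100))/(1+11/200) = 477/500 ≈ 0.954000
step 3 [3y] swap r/1=633/28738: DF=(1 − 633/28738·(0.983100+0.954000))/(1+633/28738) = 9367/10000 ≈ 0.936700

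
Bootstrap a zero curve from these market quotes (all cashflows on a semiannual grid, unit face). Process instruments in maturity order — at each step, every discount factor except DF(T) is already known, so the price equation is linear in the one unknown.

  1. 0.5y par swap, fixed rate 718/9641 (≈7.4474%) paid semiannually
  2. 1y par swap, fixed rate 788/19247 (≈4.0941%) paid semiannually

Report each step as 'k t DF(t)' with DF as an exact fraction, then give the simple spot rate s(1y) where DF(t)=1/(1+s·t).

step 1 [0.5y] swap r/2=359/9641: DF=(1 − 359/9641·(0))/(1+359/9641) = 9641/10000 ≈ 0.964100
step 2 [1y] swap r/2=394/19247: DF=(1 − 394/19247·(0.964100))/(1+394/19247) = 4803/5000 ≈ 0.960600

1 1/2 9641/10000
2 1 4803/5000
s(1y) = (1/(4803/5000) − 1)/(1) = 197/4803 ≈ 4.1016%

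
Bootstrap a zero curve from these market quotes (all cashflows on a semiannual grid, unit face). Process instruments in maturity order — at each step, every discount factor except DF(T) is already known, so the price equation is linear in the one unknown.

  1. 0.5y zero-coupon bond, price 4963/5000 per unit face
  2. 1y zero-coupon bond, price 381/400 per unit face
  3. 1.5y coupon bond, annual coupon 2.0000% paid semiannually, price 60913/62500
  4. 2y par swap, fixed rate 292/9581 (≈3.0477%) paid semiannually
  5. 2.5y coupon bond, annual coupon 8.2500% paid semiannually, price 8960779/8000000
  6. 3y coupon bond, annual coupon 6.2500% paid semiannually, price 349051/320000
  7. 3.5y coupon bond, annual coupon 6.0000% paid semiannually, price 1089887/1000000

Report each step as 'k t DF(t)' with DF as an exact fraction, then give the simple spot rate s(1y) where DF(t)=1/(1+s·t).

step 1 [0.5y] zero: DF = P = 4963/5000 ≈ 0.992600
step 2 [1y] zero: DF = P = 381/400 ≈ 0.952500
step 3 [1.5y] bond c/2=1/100: DF=(60913/62500 − 1/100·(0.992600+0.952500))/(1+1/100) = 9457/10000 ≈ 0.945700
step 4 [2y] swap r/2=146/9581: DF=(1 − 146/9581·(0.992600+0.952500+0.945700))/(1+146/9581) = 1177/1250 ≈ 0.941600
step 5 [2.5y] bond c/2=33/800: DF=(8960779/8000000 − 33/800·(0.992600+0.952500+0.945700+0.941600))/(1+33/800) = 9239/10000 ≈ 0.923900
step 6 [3y] bond c/2=1/32: DF=(349051/320000 − 1/32·(0.992600+0.952500+0.945700+0.941600+0.923900))/(1+1/32) = 571/625 ≈ 0.913600
step 7 [3.5y] bond c/2=3/100: DF=(1089887/1000000 − 3/100·(0.992600+0.952500+0.945700+0.941600+0.923900+0.913600))/(1+3/100) = 893/1000 ≈ 0.893000

1 1/2 4963/5000
2 1 381/400
3 3/2 9457/10000
4 2 1177/1250
5 5/2 9239/10000
6 3 571/625
7 7/2 893/1000
s(1y) = (1/(381/400) − 1)/(1) = 19/381 ≈ 4.9869%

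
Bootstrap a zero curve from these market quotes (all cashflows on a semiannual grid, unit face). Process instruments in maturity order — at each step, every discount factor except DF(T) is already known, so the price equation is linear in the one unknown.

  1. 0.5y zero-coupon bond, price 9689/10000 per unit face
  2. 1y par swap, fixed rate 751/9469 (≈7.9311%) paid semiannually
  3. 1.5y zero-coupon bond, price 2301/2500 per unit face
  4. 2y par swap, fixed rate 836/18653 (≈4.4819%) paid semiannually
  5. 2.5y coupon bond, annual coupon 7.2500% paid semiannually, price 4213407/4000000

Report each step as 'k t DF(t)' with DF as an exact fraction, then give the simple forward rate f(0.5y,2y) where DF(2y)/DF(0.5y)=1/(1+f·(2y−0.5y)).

step 1 [0.5y] zero: DF = P = 9689/10000 ≈ 0.968900
step 2 [1y] swap r/2=751/18938: DF=(1 − 751/18938·(0.968900))/(1+751/18938) = 9249/10000 ≈ 0.924900
step 3 [1.5y] zero: DF = P = 2301/2500 ≈ 0.920400
step 4 [2y] swap r/2=418/18653: DF=(1 − 418/18653·(0.968900+0.924900+0.920400))/(1+418/18653) = 2291/2500 ≈ 0.916400
step 5 [2.5y] bond c/2=29/800: DF=(4213407/4000000 − 29/800·(0.968900+0.924900+0.920400+0.916400))/(1+29/800) = 443/500 ≈ 0.886000

1 1/2 9689/10000
2 1 9249/10000
3 3/2 2301/2500
4 2 2291/2500
5 5/2 443/500
f(0.5y,2y) = ((9689/10000)/(2291/2500) − 1)/(3/2) = 175/4582 ≈ 3.8193%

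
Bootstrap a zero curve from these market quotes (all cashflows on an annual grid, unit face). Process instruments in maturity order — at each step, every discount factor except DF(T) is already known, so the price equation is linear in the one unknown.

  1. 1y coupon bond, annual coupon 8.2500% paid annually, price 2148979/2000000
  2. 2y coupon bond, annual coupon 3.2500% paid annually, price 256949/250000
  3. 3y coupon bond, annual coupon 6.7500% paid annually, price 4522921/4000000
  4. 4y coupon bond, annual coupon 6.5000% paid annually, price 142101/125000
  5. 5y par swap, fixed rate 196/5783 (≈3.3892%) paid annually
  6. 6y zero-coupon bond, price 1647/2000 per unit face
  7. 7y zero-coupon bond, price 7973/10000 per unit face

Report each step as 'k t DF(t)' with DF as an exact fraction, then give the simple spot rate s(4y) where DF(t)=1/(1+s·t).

step 1 [1y] bond c/1=33/400: DF=(2148979/2000000 − 33/400·(0))/(1+33/400) = 4963/5000 ≈ 0.992600
step 2 [2y] bond c/1=13/400: DF=(256949/250000 − 13/400·(0.992600))/(1+13/400) = 4821/5000 ≈ 0.964200
step 3 [3y] bond c/1=27/400: DF=(4522921/4000000 − 27/400·(0.992600+0.964200))/(1+27/400) = 1871/2000 ≈ 0.935500
step 4 [4y] bond c/1=13/200: DF=(142101/125000 − 13/200·(0.992600+0.964200+0.935500))/(1+13/200) = 8909/10000 ≈ 0.890900
step 5 [5y] swap r/1=196/5783: DF=(1 − 196/5783·(0.992600+0.964200+0.935500+0.890900))/(1+196/5783) = 527/625 ≈ 0.843200
step 6 [6y] zero: DF = P = 1647/2000 ≈ 0.823500
step 7 [7y] zero: DF = P = 7973/10000 ≈ 0.797300

1 1 4963/5000
2 2 4821/5000
3 3 1871/2000
4 4 8909/10000
5 5 527/625
6 6 1647/2000
7 7 7973/10000
s(4y) = (1/(8909/10000) − 1)/(4) = 1091/35636 ≈ 3.0615%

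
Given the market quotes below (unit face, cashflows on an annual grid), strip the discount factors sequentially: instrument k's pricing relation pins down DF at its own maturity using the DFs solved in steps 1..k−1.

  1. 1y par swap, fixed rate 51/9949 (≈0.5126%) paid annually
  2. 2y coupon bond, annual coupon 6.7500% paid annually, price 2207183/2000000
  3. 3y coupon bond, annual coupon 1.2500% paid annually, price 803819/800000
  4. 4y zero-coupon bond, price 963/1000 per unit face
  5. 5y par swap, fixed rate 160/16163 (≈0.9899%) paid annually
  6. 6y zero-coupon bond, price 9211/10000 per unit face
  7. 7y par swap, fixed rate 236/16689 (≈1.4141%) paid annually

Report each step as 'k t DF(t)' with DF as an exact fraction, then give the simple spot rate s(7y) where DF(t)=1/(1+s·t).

1 1 9949/10000
2 2 9709/10000
3 3 9681/10000
4 4 963/1000
5 5 119/125
6 6 9211/10000
7 7 566/625
s(7y) = (1/(566/625) − 1)/(7) = 59/3962 ≈ 1.4891%

step 1 [1y] swap r/1=51/9949: DF=(1 − 51/9949·(0))/(1+51/9949) = 9949/10000 ≈ 0.994900
step 2 [2y] bond c/1=27/400: DF=(2207183/2000000 − 27/400·(0.994900))/(1+27/400) = 9709/10000 ≈ 0.970900
step 3 [3y] bond c/1=1/80: DF=(803819/800000 − 1/80·(0.994900+0.970900))/(1+1/80) = 9681/10000 ≈ 0.968100
step 4 [4y] zero: DF = P = 963/1000 ≈ 0.963000
step 5 [5y] swap r/1=160/16163: DF=(1 − 160/16163·(0.994900+0.970900+0.968100+0.963000))/(1+160/16163) = 119/125 ≈ 0.952000
step 6 [6y] zero: DF = P = 9211/10000 ≈ 0.921100
step 7 [7y] swap r/1=236/16689: DF=(1 − 236/16689·(0.994900+0.970900+0.968100+0.963000+0.952000+0.921100))/(1+236/16689) = 566/625 ≈ 0.905600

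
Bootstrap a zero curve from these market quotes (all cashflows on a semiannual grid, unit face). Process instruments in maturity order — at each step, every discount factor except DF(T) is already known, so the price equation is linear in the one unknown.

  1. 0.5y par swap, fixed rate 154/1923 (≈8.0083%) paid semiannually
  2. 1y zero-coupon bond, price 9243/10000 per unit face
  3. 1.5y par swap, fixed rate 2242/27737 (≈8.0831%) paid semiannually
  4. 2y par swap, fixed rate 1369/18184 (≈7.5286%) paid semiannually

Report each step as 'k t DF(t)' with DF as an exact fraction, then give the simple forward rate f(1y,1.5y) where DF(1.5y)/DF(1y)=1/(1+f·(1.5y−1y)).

step 1 [0.5y] swap r/2=77/1923: DF=(1 − 77/1923·(0))/(1+77/1923) = 1923/2000 ≈ 0.961500
step 2 [1y] zero: DF = P = 9243/10000 ≈ 0.924300
step 3 [1.5y] swap r/2=1121/27737: DF=(1 − 1121/27737·(0.961500+0.924300))/(1+1121/27737) = 8879/10000 ≈ 0.887900
step 4 [2y] swap r/2=1369/36368: DF=(1 − 1369/36368·(0.961500+0.924300+0.887900))/(1+1369/36368) = 8631/10000 ≈ 0.863100

1 1/2 1923/2000
2 1 9243/10000
3 3/2 8879/10000
4 2 8631/10000
f(1y,1.5y) = ((9243/10000)/(8879/10000) − 1)/(1/2) = 56/683 ≈ 8.1991%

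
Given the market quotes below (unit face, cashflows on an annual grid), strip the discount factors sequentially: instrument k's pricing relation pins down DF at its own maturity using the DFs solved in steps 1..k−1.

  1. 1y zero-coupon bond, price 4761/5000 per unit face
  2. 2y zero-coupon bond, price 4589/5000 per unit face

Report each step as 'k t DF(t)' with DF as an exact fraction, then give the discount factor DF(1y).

1 1 4761/5000
2 2 4589/5000
DF(1y) = 4761/5000 ≈ 0.952200

step 1 [1y] zero: DF = P = 4761/5000 ≈ 0.952200
step 2 [2y] zero: DF = P = 4589/5000 ≈ 0.917800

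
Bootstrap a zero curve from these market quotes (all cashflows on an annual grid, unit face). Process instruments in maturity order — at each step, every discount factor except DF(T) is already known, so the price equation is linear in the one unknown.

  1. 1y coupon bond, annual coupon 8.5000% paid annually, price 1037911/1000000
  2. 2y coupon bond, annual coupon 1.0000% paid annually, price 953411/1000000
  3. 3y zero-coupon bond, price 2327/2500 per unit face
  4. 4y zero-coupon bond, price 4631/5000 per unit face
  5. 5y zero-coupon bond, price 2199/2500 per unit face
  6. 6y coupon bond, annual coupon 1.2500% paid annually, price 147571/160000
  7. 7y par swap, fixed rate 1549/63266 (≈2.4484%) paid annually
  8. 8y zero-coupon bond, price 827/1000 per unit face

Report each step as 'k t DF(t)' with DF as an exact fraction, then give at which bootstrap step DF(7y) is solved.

1 1 4783/5000
2 2 1869/2000
3 3 2327/2500
4 4 4631/5000
5 5 2199/2500
6 6 4269/5000
7 7 8451/10000
8 8 827/1000
DF(7y) is solved at step 7

step 1 [1y] bond c/1=17/200: DF=(1037911/1000000 − 17/200·(0))/(1+17/200) = 4783/5000 ≈ 0.956600
step 2 [2y] bond c/1=1/100: DF=(953411/1000000 − 1/100·(0.956600))/(1+1/100) = 1869/2000 ≈ 0.934500
step 3 [3y] zero: DF = P = 2327/2500 ≈ 0.930800
step 4 [4y] zero: DF = P = 4631/5000 ≈ 0.926200
step 5 [5y] zero: DF = P = 2199/2500 ≈ 0.879600
step 6 [6y] bond c/1=1/80: DF=(147571/160000 − 1/80·(0.956600+0.934500+0.930800+0.926200+0.879600))/(1+1/80) = 4269/5000 ≈ 0.853800
step 7 [7y] swap r/1=1549/63266: DF=(1 − 1549/63266·(0.956600+0.934500+0.930800+0.926200+0.879600+0.853800))/(1+1549/63266) = 8451/10000 ≈ 0.845100
step 8 [8y] zero: DF = P = 827/1000 ≈ 0.827000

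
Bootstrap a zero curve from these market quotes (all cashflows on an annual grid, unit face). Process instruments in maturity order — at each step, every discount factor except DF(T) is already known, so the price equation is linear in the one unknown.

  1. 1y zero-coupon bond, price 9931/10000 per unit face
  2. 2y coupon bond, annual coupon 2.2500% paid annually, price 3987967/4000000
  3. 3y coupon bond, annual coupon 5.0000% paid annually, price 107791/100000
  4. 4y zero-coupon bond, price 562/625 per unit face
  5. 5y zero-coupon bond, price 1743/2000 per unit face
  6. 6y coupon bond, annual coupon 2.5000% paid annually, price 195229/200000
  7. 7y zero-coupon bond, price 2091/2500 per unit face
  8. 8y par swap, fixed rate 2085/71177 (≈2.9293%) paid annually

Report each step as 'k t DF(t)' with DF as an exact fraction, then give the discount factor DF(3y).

1 1 9931/10000
2 2 2383/2500
3 3 9339/10000
4 4 562/625
5 5 1743/2000
6 6 8389/10000
7 7 2091/2500
8 8 1583/2000
DF(3y) = 9339/10000 ≈ 0.933900

step 1 [1y] zero: DF = P = 9931/10000 ≈ 0.993100
step 2 [2y] bond c/1=9/400: DF=(3987967/4000000 − 9/400·(0.993100))/(1+9/400) = 2383/2500 ≈ 0.953200
step 3 [3y] bond c/1=1/20: DF=(107791/100000 − 1/20·(0.993100+0.953200))/(1+1/20) = 9339/10000 ≈ 0.933900
step 4 [4y] zero: DF = P = 562/625 ≈ 0.899200
step 5 [5y] zero: DF = P = 1743/2000 ≈ 0.871500
step 6 [6y] bond c/1=1/40: DF=(195229/200000 − 1/40·(0.993100+0.953200+0.933900+0.899200+0.871500))/(1+1/40) = 8389/10000 ≈ 0.838900
step 7 [7y] zero: DF = P = 2091/2500 ≈ 0.836400
step 8 [8y] swap r/1=2085/71177: DF=(1 − 2085/71177·(0.993100+0.953200+0.933900+0.899200+0.871500+0.838900+0.836400))/(1+2085/71177) = 1583/2000 ≈ 0.791500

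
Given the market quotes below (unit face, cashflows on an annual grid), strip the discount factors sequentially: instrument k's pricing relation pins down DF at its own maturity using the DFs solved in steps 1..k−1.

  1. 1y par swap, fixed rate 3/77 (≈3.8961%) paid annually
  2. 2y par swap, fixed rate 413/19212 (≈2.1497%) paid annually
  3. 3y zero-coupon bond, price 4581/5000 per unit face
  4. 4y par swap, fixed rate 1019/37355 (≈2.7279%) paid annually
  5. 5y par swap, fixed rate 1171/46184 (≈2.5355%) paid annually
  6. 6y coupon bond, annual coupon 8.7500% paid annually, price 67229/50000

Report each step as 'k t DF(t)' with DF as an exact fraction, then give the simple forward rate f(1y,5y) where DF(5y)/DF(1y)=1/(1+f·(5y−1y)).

step 1 [1y] swap r/1=3/77: DF=(1 − 3/77·(0))/(1+3/77) = 77/80 ≈ 0.962500
step 2 [2y] swap r/1=413/19212: DF=(1 − 413/19212·(0.962500))/(1+413/19212) = 9587/10000 ≈ 0.958700
step 3 [3y] zero: DF = P = 4581/5000 ≈ 0.916200
step 4 [4y] swap r/1=1019/37355: DF=(1 − 1019/37355·(0.962500+0.958700+0.916200))/(1+1019/37355) = 8981/10000 ≈ 0.898100
step 5 [5y] swap r/1=1171/46184: DF=(1 − 1171/46184·(0.962500+0.958700+0.916200+0.898100))/(1+1171/46184) = 8829/10000 ≈ 0.882900
step 6 [6y] bond c/1=7/80: DF=(67229/50000 − 7/80·(0.962500+0.958700+0.916200+0.898100+0.882900))/(1+7/80) = 1081/1250 ≈ 0.864800

1 1 77/80
2 2 9587/10000
3 3 4581/5000
4 4 8981/10000
5 5 8829/10000
6 6 1081/1250
f(1y,5y) = ((77/80)/(8829/10000) − 1)/(4) = 199/8829 ≈ 2.2539%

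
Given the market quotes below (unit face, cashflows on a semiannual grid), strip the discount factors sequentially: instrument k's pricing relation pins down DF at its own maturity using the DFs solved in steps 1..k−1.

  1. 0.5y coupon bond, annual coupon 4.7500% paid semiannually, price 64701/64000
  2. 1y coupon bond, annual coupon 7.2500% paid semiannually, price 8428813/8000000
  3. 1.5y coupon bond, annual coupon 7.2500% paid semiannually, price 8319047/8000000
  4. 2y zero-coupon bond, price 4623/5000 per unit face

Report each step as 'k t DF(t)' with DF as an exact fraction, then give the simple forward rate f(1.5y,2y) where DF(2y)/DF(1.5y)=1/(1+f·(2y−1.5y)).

1 1/2 79/80
2 1 4911/5000
3 3/2 4673/5000
4 2 4623/5000
f(1.5y,2y) = ((4673/5000)/(4623/5000) − 1)/(1/2) = 100/4623 ≈ 2.1631%

step 1 [0.5y] bond c/2=19/800: DF=(64701/64000 − 19/800·(0))/(1+19/800) = 79/80 ≈ 0.987500
step 2 [1y] bond c/2=29/800: DF=(8428813/8000000 − 29/800·(0.987500))/(1+29/800) = 4911/5000 ≈ 0.982200
step 3 [1.5y] bond c/2=29/800: DF=(8319047/8000000 − 29/800·(0.987500+0.982200))/(1+29/800) = 4673/5000 ≈ 0.934600
step 4 [2y] zero: DF = P = 4623/5000 ≈ 0.924600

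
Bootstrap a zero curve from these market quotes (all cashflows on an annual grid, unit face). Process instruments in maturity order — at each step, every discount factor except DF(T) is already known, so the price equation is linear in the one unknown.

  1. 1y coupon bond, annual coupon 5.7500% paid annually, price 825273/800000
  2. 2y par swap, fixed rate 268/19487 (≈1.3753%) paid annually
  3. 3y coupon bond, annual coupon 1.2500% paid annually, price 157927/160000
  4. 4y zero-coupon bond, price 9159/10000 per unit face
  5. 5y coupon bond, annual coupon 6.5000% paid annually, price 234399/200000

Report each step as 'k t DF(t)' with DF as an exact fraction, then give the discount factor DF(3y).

step 1 [1y] bond c/1=23/400: DF=(825273/800000 − 23/400·(0))/(1+23/400) = 1951/2000 ≈ 0.975500
step 2 [2y] swap r/1=268/19487: DF=(1 − 268/19487·(0.975500))/(1+268/19487) = 2433/2500 ≈ 0.973200
step 3 [3y] bond c/1=1/80: DF=(157927/160000 − 1/80·(0.975500+0.973200))/(1+1/80) = 2377/2500 ≈ 0.950800
step 4 [4y] zero: DF = P = 9159/10000 ≈ 0.915900
step 5 [5y] bond c/1=13/200: DF=(234399/200000 − 13/200·(0.975500+0.973200+0.950800+0.915900))/(1+13/200) = 2169/2500 ≈ 0.867600

1 1 1951/2000
2 2 2433/2500
3 3 2377/2500
4 4 9159/10000
5 5 2169/2500
DF(3y) = 2377/2500 ≈ 0.950800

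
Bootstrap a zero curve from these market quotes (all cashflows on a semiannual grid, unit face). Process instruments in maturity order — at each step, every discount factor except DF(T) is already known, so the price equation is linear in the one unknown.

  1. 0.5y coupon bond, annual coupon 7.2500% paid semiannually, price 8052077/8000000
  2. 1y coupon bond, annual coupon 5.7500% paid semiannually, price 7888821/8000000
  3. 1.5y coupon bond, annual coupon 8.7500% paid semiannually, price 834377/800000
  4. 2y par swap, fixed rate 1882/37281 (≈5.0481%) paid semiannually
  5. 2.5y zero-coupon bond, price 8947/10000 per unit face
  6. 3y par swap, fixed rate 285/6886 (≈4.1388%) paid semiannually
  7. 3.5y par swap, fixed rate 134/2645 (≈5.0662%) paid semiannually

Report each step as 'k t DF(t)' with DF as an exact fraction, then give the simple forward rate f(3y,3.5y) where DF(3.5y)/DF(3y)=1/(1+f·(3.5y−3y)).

1 1/2 9713/10000
2 1 4657/5000
3 3/2 1839/2000
4 2 9059/10000
5 5/2 8947/10000
6 3 443/500
7 7/2 1049/1250
f(3y,3.5y) = ((443/500)/(1049/1250) − 1)/(1/2) = 117/1049 ≈ 11.1535%

step 1 [0.5y] bond c/2=29/800: DF=(8052077/8000000 − 29/800·(0))/(1+29/800) = 9713/10000 ≈ 0.971300
step 2 [1y] bond c/2=23/800: DF=(7888821/8000000 − 23/800·(0.971300))/(1+23/800) = 4657/5000 ≈ 0.931400
step 3 [1.5y] bond c/2=7/160: DF=(834377/800000 − 7/160·(0.971300+0.931400))/(1+7/160) = 1839/2000 ≈ 0.919500
step 4 [2y] swap r/2=941/37281: DF=(1 − 941/37281·(0.971300+0.931400+0.919500))/(1+941/37281) = 9059/10000 ≈ 0.905900
step 5 [2.5y] zero: DF = P = 8947/10000 ≈ 0.894700
step 6 [3y] swap r/2=285/13772: DF=(1 − 285/13772·(0.971300+0.931400+0.919500+0.905900+0.894700))/(1+285/13772) = 443/500 ≈ 0.886000
step 7 [3.5y] swap r/2=67/2645: DF=(1 − 67/2645·(0.971300+0.931400+0.919500+0.905900+0.894700+0.886000))/(1+67/2645) = 1049/1250 ≈ 0.839200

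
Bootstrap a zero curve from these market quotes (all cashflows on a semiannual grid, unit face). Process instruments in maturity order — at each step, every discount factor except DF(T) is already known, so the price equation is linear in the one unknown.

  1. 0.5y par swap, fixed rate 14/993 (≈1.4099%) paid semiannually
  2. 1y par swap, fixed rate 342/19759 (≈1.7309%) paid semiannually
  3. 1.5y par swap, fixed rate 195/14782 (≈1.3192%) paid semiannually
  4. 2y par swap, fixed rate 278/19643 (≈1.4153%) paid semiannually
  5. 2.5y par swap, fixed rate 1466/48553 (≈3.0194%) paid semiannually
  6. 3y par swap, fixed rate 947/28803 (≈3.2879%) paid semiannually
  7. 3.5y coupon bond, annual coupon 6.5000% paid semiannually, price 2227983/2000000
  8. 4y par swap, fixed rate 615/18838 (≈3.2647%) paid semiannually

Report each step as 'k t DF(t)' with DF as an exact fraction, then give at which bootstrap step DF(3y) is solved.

step 1 [0.5y] swap r/2=7/993: DF=(1 − 7/993·(0))/(1+7/993) = 993/1000 ≈ 0.993000
step 2 [1y] swap r/2=171/19759: DF=(1 − 171/19759·(0.993000))/(1+171/19759) = 9829/10000 ≈ 0.982900
step 3 [1.5y] swap r/2=195/29564: DF=(1 − 195/29564·(0.993000+0.982900))/(1+195/29564) = 1961/2000 ≈ 0.980500
step 4 [2y] swap r/2=139/19643: DF=(1 − 139/19643·(0.993000+0.982900+0.980500))/(1+139/19643) = 4861/5000 ≈ 0.972200
step 5 [2.5y] swap r/2=733/48553: DF=(1 − 733/48553·(0.993000+0.982900+0.980500+0.972200))/(1+733/48553) = 9267/10000 ≈ 0.926700
step 6 [3y] swap r/2=947/57606: DF=(1 − 947/57606·(0.993000+0.982900+0.980500+0.972200+0.926700))/(1+947/57606) = 9053/10000 ≈ 0.905300
step 7 [3.5y] bond c/2=13/400: DF=(2227983/2000000 − 13/400·(0.993000+0.982900+0.980500+0.972200+0.926700+0.905300))/(1+13/400) = 561/625 ≈ 0.897600
step 8 [4y] swap r/2=615/37676: DF=(1 − 615/37676·(0.993000+0.982900+0.980500+0.972200+0.926700+0.905300+0.897600))/(1+615/37676) = 877/1000 ≈ 0.877000

1 1/2 993/1000
2 1 9829/10000
3 3/2 1961/2000
4 2 4861/5000
5 5/2 9267/10000
6 3 9053/10000
7 7/2 561/625
8 4 877/1000
DF(3y) is solved at step 6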